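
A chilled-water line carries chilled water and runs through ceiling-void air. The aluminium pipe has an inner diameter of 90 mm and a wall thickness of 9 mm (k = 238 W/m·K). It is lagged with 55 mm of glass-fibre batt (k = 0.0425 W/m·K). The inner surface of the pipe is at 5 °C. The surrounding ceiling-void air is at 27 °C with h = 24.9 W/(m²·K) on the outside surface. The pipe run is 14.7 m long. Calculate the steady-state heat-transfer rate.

Q ≈ 120 W

Per-layer cylindrical resistances, series-summed:
R_aluminium pipe wall = ln(54/45)/(2π×238×14.7) = 8.294×10^-6 K/W
R_glass-fibre batt = ln(109/54)/(2π×0.0425×14.7) = 0.1789 K/W
R_outer film = 1/(h_o·2πr_oL) = 1/(24.9×2π×0.109×14.7) = 0.003989 K/W
R_total = 0.1829 K/W
Q = ΔT/R_total = 22/0.1829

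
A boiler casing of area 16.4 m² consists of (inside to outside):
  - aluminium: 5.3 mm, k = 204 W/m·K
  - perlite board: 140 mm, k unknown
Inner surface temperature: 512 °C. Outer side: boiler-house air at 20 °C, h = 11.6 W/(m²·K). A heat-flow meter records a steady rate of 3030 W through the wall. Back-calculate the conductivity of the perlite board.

k ≈ 0.0543 W/(m·K)

Series thermal resistances:
R_aluminium = L/(kA) = 0.0053/(204×16.4) = 1.584×10^-6 K/W
R_outer film = 1/(h_o·A) = 1/(11.6×16.4) = 0.005257 K/W
Sum of known resistances R_other = 0.005258 K/W
Total R = ΔT/Q = 492/3030 = 0.1624 K/W
R_perlite board = R_total − R_other = 0.1571 K/W
k = L/(R·A) = 0.14/(0.1571×16.4)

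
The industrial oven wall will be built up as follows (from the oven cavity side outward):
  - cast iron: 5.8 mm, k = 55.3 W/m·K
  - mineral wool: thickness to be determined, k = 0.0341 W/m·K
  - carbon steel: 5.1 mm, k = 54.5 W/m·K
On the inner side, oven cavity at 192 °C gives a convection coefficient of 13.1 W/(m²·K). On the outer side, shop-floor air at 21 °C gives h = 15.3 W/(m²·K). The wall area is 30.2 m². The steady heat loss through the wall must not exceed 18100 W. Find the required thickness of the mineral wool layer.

L ≈ 4.89 mm

Model the wall as resistances in series:
R_inner film = 1/(h_i·A) = 1/(13.1×30.2) = 0.002528 K/W
R_cast iron = L/(kA) = 0.0058/(55.3×30.2) = 3.473×10^-6 K/W
R_carbon steel = L/(kA) = 0.0051/(54.5×30.2) = 3.099×10^-6 K/W
R_outer film = 1/(h_o·A) = 1/(15.3×30.2) = 0.002164 K/W
Sum of the known resistances R_other = 0.004698 K/W
Required total resistance R_tot = ΔT/Q_allow = 171/18100 = 0.009448 K/W
R_mineral wool = R_tot − R_other = 0.004749 K/W
L = R·k·A = 0.004749×0.0341×30.2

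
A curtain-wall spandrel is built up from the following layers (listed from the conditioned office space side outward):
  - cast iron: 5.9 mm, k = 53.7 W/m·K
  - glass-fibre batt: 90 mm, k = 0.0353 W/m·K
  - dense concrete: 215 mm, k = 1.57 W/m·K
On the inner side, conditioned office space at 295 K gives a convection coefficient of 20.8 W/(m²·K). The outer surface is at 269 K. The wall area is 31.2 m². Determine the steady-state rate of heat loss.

Q ≈ 297 W

Model the wall as resistances in series:
R_inner film = 1/(h_i·A) = 1/(20.8×31.2) = 0.001541 K/W
R_cast iron = L/(kA) = 0.0059/(53.7×31.2) = 3.521×10^-6 K/W
R_glass-fibre batt = L/(kA) = 0.09/(0.0353×31.2) = 0.08172 K/W
R_dense concrete = L/(kA) = 0.215/(1.57×31.2) = 0.004389 K/W
R_total = 0.08765 K/W
Q = ΔT / R_total = 26 / 0.08765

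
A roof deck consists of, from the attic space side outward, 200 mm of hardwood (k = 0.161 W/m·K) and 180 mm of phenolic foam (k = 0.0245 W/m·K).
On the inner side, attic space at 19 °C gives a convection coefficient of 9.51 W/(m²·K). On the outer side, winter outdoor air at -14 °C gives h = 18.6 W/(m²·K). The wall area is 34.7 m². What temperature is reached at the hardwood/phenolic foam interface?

Model the wall as resistances in series:
R_inner film = 1/(h_i·A) = 1/(9.51×34.7) = 0.00303 K/W
R_hardwood = L/(kA) = 0.2/(0.161×34.7) = 0.0358 K/W
R_phenolic foam = L/(kA) = 0.18/(0.0245×34.7) = 0.2117 K/W
R_outer film = 1/(h_o·A) = 1/(18.6×34.7) = 0.001549 K/W
R_total = 0.2521 K/W;  Q = ΔT/R_total = 33/0.2521 = 130.9 W
T_interface = T_inner − Q·ΣR(inner→interface) = 19 − 131×0.03883

T ≈ 13.9 °C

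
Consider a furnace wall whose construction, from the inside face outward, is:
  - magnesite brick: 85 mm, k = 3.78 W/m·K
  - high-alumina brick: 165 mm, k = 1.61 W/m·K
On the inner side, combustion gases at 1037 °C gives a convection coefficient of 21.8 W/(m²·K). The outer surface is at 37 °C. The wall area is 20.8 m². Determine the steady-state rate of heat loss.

Q ≈ 122000 W

Series thermal resistances:
R_inner film = 1/(h_i·A) = 1/(21.8×20.8) = 0.002205 K/W
R_magnesite brick = L/(kA) = 0.085/(3.78×20.8) = 0.001081 K/W
R_high-alumina brick = L/(kA) = 0.165/(1.61×20.8) = 0.004927 K/W
R_total = 0.008214 K/W
Q = ΔT / R_total = 1000 / 0.008214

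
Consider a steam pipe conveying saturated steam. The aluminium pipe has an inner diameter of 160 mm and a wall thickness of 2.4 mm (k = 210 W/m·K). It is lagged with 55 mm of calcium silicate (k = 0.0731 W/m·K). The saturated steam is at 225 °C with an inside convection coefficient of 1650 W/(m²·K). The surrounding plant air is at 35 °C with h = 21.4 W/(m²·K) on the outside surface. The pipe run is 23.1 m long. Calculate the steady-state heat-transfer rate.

Radial resistances (cylindrical: R_cond = ln(r_o/r_i)/(2πkL), R_conv = 1/(h·2πrL)):
R_inner film = 1/(h_i·2πr₁L) = 1/(1650×2π×0.08×23.1) = 5.22×10^-5 K/W
R_aluminium pipe wall = ln(82.4/80)/(2π×210×23.1) = 9.698×10^-7 K/W
R_calcium silicate = ln(137.4/82.4)/(2π×0.0731×23.1) = 0.04819 K/W
R_outer film = 1/(h_o·2πr_oL) = 1/(21.4×2π×0.1374×23.1) = 0.002343 K/W
R_total = 0.05059 K/W
Q = ΔT/R_total = 190/0.05059

Q ≈ 3760 W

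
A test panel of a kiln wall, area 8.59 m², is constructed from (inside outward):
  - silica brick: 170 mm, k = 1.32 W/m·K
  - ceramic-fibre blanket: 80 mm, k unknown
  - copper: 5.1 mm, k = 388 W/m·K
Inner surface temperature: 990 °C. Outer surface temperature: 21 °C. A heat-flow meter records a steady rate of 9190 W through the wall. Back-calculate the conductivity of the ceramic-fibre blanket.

k ≈ 0.103 W/(m·K)

Thermal resistances in series:
R_silica brick = L/(kA) = 0.17/(1.32×8.59) = 0.01499 K/W
R_copper = L/(kA) = 0.0051/(388×8.59) = 1.53×10^-6 K/W
Sum of known resistances R_other = 0.01499 K/W
Total R = ΔT/Q = 969/9190 = 0.1054 K/W
R_ceramic-fibre blanket = R_total − R_other = 0.09045 K/W
k = L/(R·A) = 0.08/(0.09045×8.59)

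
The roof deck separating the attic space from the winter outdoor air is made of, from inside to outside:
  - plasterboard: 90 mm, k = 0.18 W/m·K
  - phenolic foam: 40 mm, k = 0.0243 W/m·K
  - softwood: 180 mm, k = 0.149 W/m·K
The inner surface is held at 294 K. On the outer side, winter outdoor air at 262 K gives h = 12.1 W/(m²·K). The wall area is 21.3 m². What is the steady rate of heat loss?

Q ≈ 198 W

Treating each layer as a thermal resistance in series:
R_plasterboard = L/(kA) = 0.09/(0.18×21.3) = 0.02347 K/W
R_phenolic foam = L/(kA) = 0.04/(0.0243×21.3) = 0.07728 K/W
R_softwood = L/(kA) = 0.18/(0.149×21.3) = 0.05672 K/W
R_outer film = 1/(h_o·A) = 1/(12.1×21.3) = 0.00388 K/W
R_total = 0.1614 K/W
Q = ΔT / R_total = 32 / 0.1614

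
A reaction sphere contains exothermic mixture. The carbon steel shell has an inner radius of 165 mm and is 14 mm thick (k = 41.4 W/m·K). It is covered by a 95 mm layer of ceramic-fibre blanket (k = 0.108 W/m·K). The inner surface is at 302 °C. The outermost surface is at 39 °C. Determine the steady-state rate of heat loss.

Q ≈ 184 W

For a spherical shell R = (1/r₁ − 1/r₂)/(4πk); film R = 1/(h·4πr²). In series:
R_carbon steel shell = (1/0.165 − 1/0.179)/(4π×41.4) = 9.111×10^-4 K/W
R_ceramic-fibre blanket = (1/0.179 − 1/0.274)/(4π×0.108) = 1.427 K/W
R_total = 1.428 K/W
Q = ΔT/R_total = 263/1.428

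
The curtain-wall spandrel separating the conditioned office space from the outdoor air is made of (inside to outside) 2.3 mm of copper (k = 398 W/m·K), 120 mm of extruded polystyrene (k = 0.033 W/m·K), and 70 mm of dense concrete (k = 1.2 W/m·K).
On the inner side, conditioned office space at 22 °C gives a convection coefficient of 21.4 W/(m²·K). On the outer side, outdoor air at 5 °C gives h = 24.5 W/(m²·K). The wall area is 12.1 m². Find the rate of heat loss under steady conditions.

Thermal resistances in series:
R_inner film = 1/(h_i·A) = 1/(21.4×12.1) = 0.003862 K/W
R_copper = L/(kA) = 0.0023/(398×12.1) = 4.776×10^-7 K/W
R_extruded polystyrene = L/(kA) = 0.12/(0.033×12.1) = 0.3005 K/W
R_dense concrete = L/(kA) = 0.07/(1.2×12.1) = 0.004821 K/W
R_outer film = 1/(h_o·A) = 1/(24.5×12.1) = 0.003373 K/W
R_total = 0.3126 K/W
Q = ΔT / R_total = 17 / 0.3126

Q ≈ 54.4 W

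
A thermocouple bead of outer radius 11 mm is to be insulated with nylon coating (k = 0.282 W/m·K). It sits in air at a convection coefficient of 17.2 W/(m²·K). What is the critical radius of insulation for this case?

For a sphere r_cr = 2k/h = 2×0.282/17.2
r_cr = 32.8 mm; since the bare radius (11 mm) is below r_cr, adding a thin layer of insulation will *increase* heat loss.

r_cr ≈ 32.8 mm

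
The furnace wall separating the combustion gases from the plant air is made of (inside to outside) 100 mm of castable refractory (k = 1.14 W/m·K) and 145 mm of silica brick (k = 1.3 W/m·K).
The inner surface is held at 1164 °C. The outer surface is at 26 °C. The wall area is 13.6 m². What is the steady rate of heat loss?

Treating each layer as a thermal resistance in series:
R_castable refractory = L/(kA) = 0.1/(1.14×13.6) = 0.00645 K/W
R_silica brick = L/(kA) = 0.145/(1.3×13.6) = 0.008201 K/W
R_total = 0.01465 K/W
Q = ΔT / R_total = 1138 / 0.01465

Q ≈ 77700 W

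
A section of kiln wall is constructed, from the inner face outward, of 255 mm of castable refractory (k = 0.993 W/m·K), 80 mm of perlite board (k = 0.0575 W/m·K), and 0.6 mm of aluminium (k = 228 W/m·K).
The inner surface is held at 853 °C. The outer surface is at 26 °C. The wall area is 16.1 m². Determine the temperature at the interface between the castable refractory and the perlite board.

T ≈ 724 °C

Series thermal resistances:
R_castable refractory = L/(kA) = 0.255/(0.993×16.1) = 0.01595 K/W
R_perlite board = L/(kA) = 0.08/(0.0575×16.1) = 0.08642 K/W
R_aluminium = L/(kA) = 0.0006/(228×16.1) = 1.635×10^-7 K/W
R_total = 0.1024 K/W;  Q = ΔT/R_total = 827/0.1024 = 8079 W
T_interface = T_inner − Q·ΣR(inner→interface) = 853 − 8080×0.01595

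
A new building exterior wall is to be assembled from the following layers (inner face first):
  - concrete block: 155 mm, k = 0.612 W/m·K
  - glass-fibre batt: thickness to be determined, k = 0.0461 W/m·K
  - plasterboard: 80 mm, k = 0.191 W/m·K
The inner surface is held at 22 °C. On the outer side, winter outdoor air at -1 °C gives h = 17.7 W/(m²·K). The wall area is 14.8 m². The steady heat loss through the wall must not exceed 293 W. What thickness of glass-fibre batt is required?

L ≈ 20 mm

Using the resistance-network approach (series):
R_concrete block = L/(kA) = 0.155/(0.612×14.8) = 0.01711 K/W
R_plasterboard = L/(kA) = 0.08/(0.191×14.8) = 0.0283 K/W
R_outer film = 1/(h_o·A) = 1/(17.7×14.8) = 0.003817 K/W
Sum of the known resistances R_other = 0.04923 K/W
Required total resistance R_tot = ΔT/Q_allow = 23/293 = 0.0785 K/W
R_glass-fibre batt = R_tot − R_other = 0.02927 K/W
L = R·k·A = 0.02927×0.0461×14.8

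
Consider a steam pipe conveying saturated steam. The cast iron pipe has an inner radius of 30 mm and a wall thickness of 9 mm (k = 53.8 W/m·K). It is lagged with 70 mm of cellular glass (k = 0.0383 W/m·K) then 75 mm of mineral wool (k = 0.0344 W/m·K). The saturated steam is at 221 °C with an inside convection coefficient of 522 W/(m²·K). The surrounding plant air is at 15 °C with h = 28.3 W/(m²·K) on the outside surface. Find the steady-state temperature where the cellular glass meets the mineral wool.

T ≈ 90 °C

Per-layer cylindrical resistances, series-summed:
R_inner film = 1/(h_i·2πr₁L) = 1/(522×2π×0.03×1) = 0.01016 K/W
R_cast iron pipe wall = ln(39/30)/(2π×53.8×1) = 7.761×10^-4 K/W
R_cellular glass = ln(109/39)/(2π×0.0383×1) = 4.271 K/W
R_mineral wool = ln(184/109)/(2π×0.0344×1) = 2.422 K/W
R_outer film = 1/(h_o·2πr_oL) = 1/(28.3×2π×0.184×1) = 0.03056 K/W
R_total = 6.735 K/W
Q = ΔT/R_total = 206/6.735
Q = 30.6 W/m
T_interface = T_inner − Q·ΣR(inner→interface) = 221 − 30.6×4.282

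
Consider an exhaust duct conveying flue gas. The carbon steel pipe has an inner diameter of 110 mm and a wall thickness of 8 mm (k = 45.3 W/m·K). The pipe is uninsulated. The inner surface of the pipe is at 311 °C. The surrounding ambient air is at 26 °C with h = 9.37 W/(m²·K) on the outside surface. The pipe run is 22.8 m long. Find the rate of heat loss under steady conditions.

Radial resistances (cylindrical: R_cond = ln(r_o/r_i)/(2πkL), R_conv = 1/(h·2πrL)):
R_carbon steel pipe wall = ln(63/55)/(2π×45.3×22.8) = 2.093×10^-5 K/W
R_outer film = 1/(h_o·2πr_oL) = 1/(9.37×2π×0.063×22.8) = 0.01183 K/W
R_total = 0.01185 K/W
Q = ΔT/R_total = 285/0.01185

Q ≈ 24100 W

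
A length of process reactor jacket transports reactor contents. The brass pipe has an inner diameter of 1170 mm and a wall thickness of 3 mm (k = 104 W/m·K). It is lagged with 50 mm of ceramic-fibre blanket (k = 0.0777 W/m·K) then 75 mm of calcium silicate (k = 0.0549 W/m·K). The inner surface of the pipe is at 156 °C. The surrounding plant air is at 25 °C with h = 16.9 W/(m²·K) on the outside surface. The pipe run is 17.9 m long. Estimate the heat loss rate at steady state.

For a radial system each layer contributes R = ln(r_out/r_in)/(2πkL); films add R = 1/(hA).
R_brass pipe wall = ln(588/585)/(2π×104×17.9) = 4.373×10^-7 K/W
R_ceramic-fibre blanket = ln(638/588)/(2π×0.0777×17.9) = 0.009339 K/W
R_calcium silicate = ln(713/638)/(2π×0.0549×17.9) = 0.018 K/W
R_outer film = 1/(h_o·2πr_oL) = 1/(16.9×2π×0.713×17.9) = 7.379×10^-4 K/W
R_total = 0.02808 K/W
Q = ΔT/R_total = 131/0.02808

Q ≈ 4670 W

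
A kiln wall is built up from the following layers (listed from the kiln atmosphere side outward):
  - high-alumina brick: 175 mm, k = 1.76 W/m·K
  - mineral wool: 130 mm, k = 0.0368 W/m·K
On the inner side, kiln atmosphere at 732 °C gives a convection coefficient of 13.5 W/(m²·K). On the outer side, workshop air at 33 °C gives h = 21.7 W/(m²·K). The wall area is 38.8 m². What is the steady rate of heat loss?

Using the resistance-network approach (series):
R_inner film = 1/(h_i·A) = 1/(13.5×38.8) = 0.001909 K/W
R_high-alumina brick = L/(kA) = 0.175/(1.76×38.8) = 0.002563 K/W
R_mineral wool = L/(kA) = 0.13/(0.0368×38.8) = 0.09105 K/W
R_outer film = 1/(h_o·A) = 1/(21.7×38.8) = 0.001188 K/W
R_total = 0.09671 K/W
Q = ΔT / R_total = 699 / 0.09671

Q ≈ 7230 W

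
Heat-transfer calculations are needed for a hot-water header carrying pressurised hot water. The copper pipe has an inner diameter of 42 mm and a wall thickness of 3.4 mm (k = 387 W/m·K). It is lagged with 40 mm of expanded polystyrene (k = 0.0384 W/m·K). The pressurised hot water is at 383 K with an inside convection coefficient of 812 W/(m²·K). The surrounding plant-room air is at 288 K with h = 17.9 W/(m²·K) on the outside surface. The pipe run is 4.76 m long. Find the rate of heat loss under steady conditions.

For a radial system each layer contributes R = ln(r_out/r_in)/(2πkL); films add R = 1/(hA).
R_inner film = 1/(h_i·2πr₁L) = 1/(812×2π×0.021×4.76) = 0.001961 K/W
R_copper pipe wall = ln(24.4/21)/(2π×387×4.76) = 1.296×10^-5 K/W
R_expanded polystyrene = ln(64.4/24.4)/(2π×0.0384×4.76) = 0.8451 K/W
R_outer film = 1/(h_o·2πr_oL) = 1/(17.9×2π×0.0644×4.76) = 0.02901 K/W
R_total = 0.876 K/W
Q = ΔT/R_total = 95/0.876

Q ≈ 108 W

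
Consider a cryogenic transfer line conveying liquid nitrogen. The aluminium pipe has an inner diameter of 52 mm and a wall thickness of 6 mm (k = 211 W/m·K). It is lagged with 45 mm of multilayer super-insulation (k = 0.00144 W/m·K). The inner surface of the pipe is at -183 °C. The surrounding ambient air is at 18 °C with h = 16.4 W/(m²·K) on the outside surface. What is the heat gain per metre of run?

q′ ≈ 2.07 W/m

Radial resistances (cylindrical: R_cond = ln(r_o/r_i)/(2πkL), R_conv = 1/(h·2πrL)):
R_aluminium pipe wall = ln(32/26)/(2π×211×1) = 1.566×10^-4 K/W
R_multilayer super-insulation = ln(77/32)/(2π×0.00144×1) = 97.05 K/W
R_outer film = 1/(h_o·2πr_oL) = 1/(16.4×2π×0.077×1) = 0.126 K/W
R_total = 97.17 K/W
Q = ΔT/R_total = 201/97.17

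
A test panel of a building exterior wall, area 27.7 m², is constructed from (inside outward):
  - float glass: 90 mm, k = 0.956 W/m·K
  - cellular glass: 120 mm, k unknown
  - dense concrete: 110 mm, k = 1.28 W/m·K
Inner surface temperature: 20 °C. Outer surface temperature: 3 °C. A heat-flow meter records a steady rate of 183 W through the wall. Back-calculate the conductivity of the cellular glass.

k ≈ 0.0501 W/(m·K)

Model the wall as resistances in series:
R_float glass = L/(kA) = 0.09/(0.956×27.7) = 0.003399 K/W
R_dense concrete = L/(kA) = 0.11/(1.28×27.7) = 0.003102 K/W
Sum of known resistances R_other = 0.006501 K/W
Total R = ΔT/Q = 17/183 = 0.0929 K/W
R_cellular glass = R_total − R_other = 0.0864 K/W
k = L/(R·A) = 0.12/(0.0864×27.7)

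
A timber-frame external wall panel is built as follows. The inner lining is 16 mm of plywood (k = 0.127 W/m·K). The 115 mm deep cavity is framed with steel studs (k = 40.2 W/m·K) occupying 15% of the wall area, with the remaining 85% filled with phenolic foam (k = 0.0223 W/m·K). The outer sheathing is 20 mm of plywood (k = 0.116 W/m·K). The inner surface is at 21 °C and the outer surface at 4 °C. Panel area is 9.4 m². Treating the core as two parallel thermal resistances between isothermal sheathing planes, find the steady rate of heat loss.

Q ≈ 503 W

Sheathing layers in series; stud and cavity paths in parallel between them.
R_inner = 0.016/(0.127×9.4) = 0.0134 K/W
R_stud  = 0.115/(40.2×0.15×9.4) = 0.002029 K/W
R_cav   = 0.115/(0.0223×0.85×9.4) = 0.6454 K/W
1/R_core = 1/R_stud + 1/R_cav → R_core = 0.002023 K/W
R_outer = 0.02/(0.116×9.4) = 0.01834 K/W
R_total = 0.03377 K/W
Q = ΔT/R_total = 17/0.03377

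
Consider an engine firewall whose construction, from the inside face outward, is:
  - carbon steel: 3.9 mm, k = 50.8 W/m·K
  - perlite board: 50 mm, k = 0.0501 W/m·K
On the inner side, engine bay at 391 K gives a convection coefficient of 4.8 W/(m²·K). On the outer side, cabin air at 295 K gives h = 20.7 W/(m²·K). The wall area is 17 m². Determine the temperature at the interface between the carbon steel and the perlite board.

T ≈ 375 K

Series thermal resistances:
R_inner film = 1/(h_i·A) = 1/(4.8×17) = 0.01225 K/W
R_carbon steel = L/(kA) = 0.0039/(50.8×17) = 4.516×10^-6 K/W
R_perlite board = L/(kA) = 0.05/(0.0501×17) = 0.05871 K/W
R_outer film = 1/(h_o·A) = 1/(20.7×17) = 0.002842 K/W
R_total = 0.07381 K/W;  Q = ΔT/R_total = 96/0.07381 = 1301 W
T_interface = T_inner − Q·ΣR(inner→interface) = 391 − 1300×0.01226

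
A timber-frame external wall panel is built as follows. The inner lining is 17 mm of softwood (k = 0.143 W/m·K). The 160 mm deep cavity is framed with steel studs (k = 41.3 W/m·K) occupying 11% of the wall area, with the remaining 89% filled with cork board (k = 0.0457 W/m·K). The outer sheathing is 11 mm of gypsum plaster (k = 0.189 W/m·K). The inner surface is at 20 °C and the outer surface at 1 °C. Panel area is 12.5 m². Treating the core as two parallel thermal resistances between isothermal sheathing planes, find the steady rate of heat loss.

Q ≈ 1120 W

Sheathing layers in series; stud and cavity paths in parallel between them.
R_inner = 0.017/(0.143×12.5) = 0.00951 K/W
R_stud  = 0.16/(41.3×0.11×12.5) = 0.002818 K/W
R_cav   = 0.16/(0.0457×0.89×12.5) = 0.3147 K/W
1/R_core = 1/R_stud + 1/R_cav → R_core = 0.002793 K/W
R_outer = 0.011/(0.189×12.5) = 0.004656 K/W
R_total = 0.01696 K/W
Q = ΔT/R_total = 19/0.01696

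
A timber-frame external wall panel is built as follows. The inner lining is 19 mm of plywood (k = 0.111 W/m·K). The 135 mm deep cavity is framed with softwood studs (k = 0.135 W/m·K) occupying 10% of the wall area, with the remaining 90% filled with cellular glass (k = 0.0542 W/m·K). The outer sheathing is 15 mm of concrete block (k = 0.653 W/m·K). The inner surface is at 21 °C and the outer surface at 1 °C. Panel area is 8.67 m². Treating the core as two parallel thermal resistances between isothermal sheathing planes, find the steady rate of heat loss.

Sheathing layers in series; stud and cavity paths in parallel between them.
R_inner = 0.019/(0.111×8.67) = 0.01974 K/W
R_stud  = 0.135/(0.135×0.1×8.67) = 1.153 K/W
R_cav   = 0.135/(0.0542×0.9×8.67) = 0.3192 K/W
1/R_core = 1/R_stud + 1/R_cav → R_core = 0.25 K/W
R_outer = 0.015/(0.653×8.67) = 0.002649 K/W
R_total = 0.2724 K/W
Q = ΔT/R_total = 20/0.2724

Q ≈ 73.4 W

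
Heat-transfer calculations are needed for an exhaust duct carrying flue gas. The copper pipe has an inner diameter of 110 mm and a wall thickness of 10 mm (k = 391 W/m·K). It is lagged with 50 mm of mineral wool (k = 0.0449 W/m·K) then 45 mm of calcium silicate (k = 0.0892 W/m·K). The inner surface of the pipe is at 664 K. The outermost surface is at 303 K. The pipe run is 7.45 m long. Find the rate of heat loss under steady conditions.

Q ≈ 1030 W

Cylindrical conduction, so R = ln(r₂/r₁)/(2πkL) per layer, in series:
R_copper pipe wall = ln(65/55)/(2π×391×7.45) = 9.127×10^-6 K/W
R_mineral wool = ln(115/65)/(2π×0.0449×7.45) = 0.2715 K/W
R_calcium silicate = ln(160/115)/(2π×0.0892×7.45) = 0.07909 K/W
R_total = 0.3506 K/W
Q = ΔT/R_total = 361/0.3506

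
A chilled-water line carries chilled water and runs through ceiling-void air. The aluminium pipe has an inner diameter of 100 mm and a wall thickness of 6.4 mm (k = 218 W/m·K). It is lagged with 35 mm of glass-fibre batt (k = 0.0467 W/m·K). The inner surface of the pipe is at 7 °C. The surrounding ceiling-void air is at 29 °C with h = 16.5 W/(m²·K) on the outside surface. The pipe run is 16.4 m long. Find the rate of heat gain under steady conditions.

Radial resistances (cylindrical: R_cond = ln(r_o/r_i)/(2πkL), R_conv = 1/(h·2πrL)):
R_aluminium pipe wall = ln(56.4/50)/(2π×218×16.4) = 5.362×10^-6 K/W
R_glass-fibre batt = ln(91.4/56.4)/(2π×0.0467×16.4) = 0.1003 K/W
R_outer film = 1/(h_o·2πr_oL) = 1/(16.5×2π×0.0914×16.4) = 0.006435 K/W
R_total = 0.1068 K/W
Q = ΔT/R_total = 22/0.1068

Q ≈ 206 W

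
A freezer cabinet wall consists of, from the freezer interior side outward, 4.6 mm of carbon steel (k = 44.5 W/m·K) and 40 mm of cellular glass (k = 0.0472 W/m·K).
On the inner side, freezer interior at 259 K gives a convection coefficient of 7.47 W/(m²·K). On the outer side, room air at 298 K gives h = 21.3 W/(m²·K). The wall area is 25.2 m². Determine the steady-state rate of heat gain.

Q ≈ 956 W

Model the wall as resistances in series:
R_inner film = 1/(h_i·A) = 1/(7.47×25.2) = 0.005312 K/W
R_carbon steel = L/(kA) = 0.0046/(44.5×25.2) = 4.102×10^-6 K/W
R_cellular glass = L/(kA) = 0.04/(0.0472×25.2) = 0.03363 K/W
R_outer film = 1/(h_o·A) = 1/(21.3×25.2) = 0.001863 K/W
R_total = 0.04081 K/W
Q = ΔT / R_total = 39 / 0.04081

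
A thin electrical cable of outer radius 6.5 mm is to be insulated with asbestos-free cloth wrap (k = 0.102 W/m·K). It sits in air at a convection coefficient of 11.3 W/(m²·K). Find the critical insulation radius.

r_cr ≈ 9.03 mm

For a cylinder r_cr = k/h = 0.102/11.3
r_cr = 9.03 mm; since the bare radius (6.5 mm) is below r_cr, adding a thin layer of insulation will *increase* heat loss.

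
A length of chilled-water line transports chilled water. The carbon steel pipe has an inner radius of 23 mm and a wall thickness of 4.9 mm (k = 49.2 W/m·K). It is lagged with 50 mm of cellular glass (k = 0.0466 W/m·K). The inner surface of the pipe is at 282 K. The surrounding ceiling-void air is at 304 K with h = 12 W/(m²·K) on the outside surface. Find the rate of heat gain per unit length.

Radial resistances (cylindrical: R_cond = ln(r_o/r_i)/(2πkL), R_conv = 1/(h·2πrL)):
R_carbon steel pipe wall = ln(27.9/23)/(2π×49.2×1) = 6.248×10^-4 K/W
R_cellular glass = ln(77.9/27.9)/(2π×0.0466×1) = 3.507 K/W
R_outer film = 1/(h_o·2πr_oL) = 1/(12×2π×0.0779×1) = 0.1703 K/W
R_total = 3.678 K/W
Q = ΔT/R_total = 22/3.678

q′ ≈ 5.98 W/m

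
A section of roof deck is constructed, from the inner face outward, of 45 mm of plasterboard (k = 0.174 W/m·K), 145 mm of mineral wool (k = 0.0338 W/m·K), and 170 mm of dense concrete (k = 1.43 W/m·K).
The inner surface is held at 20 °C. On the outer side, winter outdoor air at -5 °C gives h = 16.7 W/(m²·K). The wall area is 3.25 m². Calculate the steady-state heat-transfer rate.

Treating each layer as a thermal resistance in series:
R_plasterboard = L/(kA) = 0.045/(0.174×3.25) = 0.07958 K/W
R_mineral wool = L/(kA) = 0.145/(0.0338×3.25) = 1.32 K/W
R_dense concrete = L/(kA) = 0.17/(1.43×3.25) = 0.03658 K/W
R_outer film = 1/(h_o·A) = 1/(16.7×3.25) = 0.01842 K/W
R_total = 1.455 K/W
Q = ΔT / R_total = 25 / 1.455

Q ≈ 17.2 W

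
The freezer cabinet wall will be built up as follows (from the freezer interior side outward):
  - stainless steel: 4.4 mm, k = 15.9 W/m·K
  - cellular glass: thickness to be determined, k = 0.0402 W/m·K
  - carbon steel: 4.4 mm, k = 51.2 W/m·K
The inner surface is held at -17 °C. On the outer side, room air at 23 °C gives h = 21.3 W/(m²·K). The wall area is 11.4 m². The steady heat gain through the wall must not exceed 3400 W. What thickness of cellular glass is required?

L ≈ 3.49 mm

Series thermal resistances:
R_stainless steel = L/(kA) = 0.0044/(15.9×11.4) = 2.427×10^-5 K/W
R_carbon steel = L/(kA) = 0.0044/(51.2×11.4) = 7.538×10^-6 K/W
R_outer film = 1/(h_o·A) = 1/(21.3×11.4) = 0.004118 K/W
Sum of the known resistances R_other = 0.00415 K/W
Required total resistance R_tot = ΔT/Q_allow = 40/3400 = 0.01176 K/W
R_cellular glass = R_tot − R_other = 0.007615 K/W
L = R·k·A = 0.007615×0.0402×11.4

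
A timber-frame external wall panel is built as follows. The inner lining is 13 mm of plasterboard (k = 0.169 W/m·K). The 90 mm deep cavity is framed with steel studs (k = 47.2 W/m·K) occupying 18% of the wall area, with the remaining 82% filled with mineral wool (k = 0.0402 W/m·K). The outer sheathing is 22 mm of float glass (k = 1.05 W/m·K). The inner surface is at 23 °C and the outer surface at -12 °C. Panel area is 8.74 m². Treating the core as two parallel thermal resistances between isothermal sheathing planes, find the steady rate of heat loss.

Q ≈ 2820 W

Sheathing layers in series; stud and cavity paths in parallel between them.
R_inner = 0.013/(0.169×8.74) = 0.008801 K/W
R_stud  = 0.09/(47.2×0.18×8.74) = 0.001212 K/W
R_cav   = 0.09/(0.0402×0.82×8.74) = 0.3124 K/W
1/R_core = 1/R_stud + 1/R_cav → R_core = 0.001207 K/W
R_outer = 0.022/(1.05×8.74) = 0.002397 K/W
R_total = 0.01241 K/W
Q = ΔT/R_total = 35/0.01241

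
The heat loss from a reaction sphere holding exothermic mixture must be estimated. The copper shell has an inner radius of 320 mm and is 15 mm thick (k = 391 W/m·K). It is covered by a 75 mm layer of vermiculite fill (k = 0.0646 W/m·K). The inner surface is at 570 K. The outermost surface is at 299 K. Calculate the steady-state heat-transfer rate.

Spherical conduction: R = (1/r_in − 1/r_out)/(4πk) per layer; series-sum.
R_copper shell = (1/0.32 − 1/0.335)/(4π×391) = 2.848×10^-5 K/W
R_vermiculite fill = (1/0.335 − 1/0.41)/(4π×0.0646) = 0.6727 K/W
R_total = 0.6727 K/W
Q = ΔT/R_total = 271/0.6727

Q ≈ 403 W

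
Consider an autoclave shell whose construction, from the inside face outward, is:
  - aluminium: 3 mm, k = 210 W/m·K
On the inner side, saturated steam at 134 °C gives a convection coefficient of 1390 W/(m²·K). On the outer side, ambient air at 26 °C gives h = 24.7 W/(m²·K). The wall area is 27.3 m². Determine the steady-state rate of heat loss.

Q ≈ 71500 W

Model the wall as resistances in series:
R_inner film = 1/(h_i·A) = 1/(1390×27.3) = 2.635×10^-5 K/W
R_aluminium = L/(kA) = 0.003/(210×27.3) = 5.233×10^-7 K/W
R_outer film = 1/(h_o·A) = 1/(24.7×27.3) = 0.001483 K/W
R_total = 0.00151 K/W
Q = ΔT / R_total = 108 / 0.00151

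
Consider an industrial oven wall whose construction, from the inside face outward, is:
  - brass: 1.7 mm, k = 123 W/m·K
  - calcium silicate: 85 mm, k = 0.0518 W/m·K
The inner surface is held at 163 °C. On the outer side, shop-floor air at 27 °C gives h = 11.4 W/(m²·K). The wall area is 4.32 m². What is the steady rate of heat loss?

Thermal resistances in series:
R_brass = L/(kA) = 0.0017/(123×4.32) = 3.199×10^-6 K/W
R_calcium silicate = L/(kA) = 0.085/(0.0518×4.32) = 0.3798 K/W
R_outer film = 1/(h_o·A) = 1/(11.4×4.32) = 0.02031 K/W
R_total = 0.4002 K/W
Q = ΔT / R_total = 136 / 0.4002

Q ≈ 340 W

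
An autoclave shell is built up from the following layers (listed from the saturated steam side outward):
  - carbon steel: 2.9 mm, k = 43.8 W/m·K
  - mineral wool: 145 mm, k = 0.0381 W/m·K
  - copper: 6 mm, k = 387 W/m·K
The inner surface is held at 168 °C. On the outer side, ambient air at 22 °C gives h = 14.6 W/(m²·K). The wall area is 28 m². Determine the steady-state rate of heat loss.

Q ≈ 1060 W

Thermal resistances in series:
R_carbon steel = L/(kA) = 0.0029/(43.8×28) = 2.365×10^-6 K/W
R_mineral wool = L/(kA) = 0.145/(0.0381×28) = 0.1359 K/W
R_copper = L/(kA) = 0.006/(387×28) = 5.537×10^-7 K/W
R_outer film = 1/(h_o·A) = 1/(14.6×28) = 0.002446 K/W
R_total = 0.1384 K/W
Q = ΔT / R_total = 146 / 0.1384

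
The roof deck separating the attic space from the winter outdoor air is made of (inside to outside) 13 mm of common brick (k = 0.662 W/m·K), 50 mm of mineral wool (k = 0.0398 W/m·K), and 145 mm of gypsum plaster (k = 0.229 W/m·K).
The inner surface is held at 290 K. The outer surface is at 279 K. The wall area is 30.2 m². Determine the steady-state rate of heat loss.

Model the wall as resistances in series:
R_common brick = L/(kA) = 0.013/(0.662×30.2) = 6.502×10^-4 K/W
R_mineral wool = L/(kA) = 0.05/(0.0398×30.2) = 0.0416 K/W
R_gypsum plaster = L/(kA) = 0.145/(0.229×30.2) = 0.02097 K/W
R_total = 0.06322 K/W
Q = ΔT / R_total = 11 / 0.06322

Q ≈ 174 W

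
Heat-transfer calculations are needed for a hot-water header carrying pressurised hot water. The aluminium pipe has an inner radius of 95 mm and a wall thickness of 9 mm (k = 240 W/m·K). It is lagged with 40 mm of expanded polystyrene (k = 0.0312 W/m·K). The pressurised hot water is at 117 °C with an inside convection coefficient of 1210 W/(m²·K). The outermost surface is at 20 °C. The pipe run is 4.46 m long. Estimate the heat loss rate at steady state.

Radial resistances (cylindrical: R_cond = ln(r_o/r_i)/(2πkL), R_conv = 1/(h·2πrL)):
R_inner film = 1/(h_i·2πr₁L) = 1/(1210×2π×0.095×4.46) = 3.104×10^-4 K/W
R_aluminium pipe wall = ln(104/95)/(2π×240×4.46) = 1.346×10^-5 K/W
R_expanded polystyrene = ln(144/104)/(2π×0.0312×4.46) = 0.3722 K/W
R_total = 0.3725 K/W
Q = ΔT/R_total = 97/0.3725

Q ≈ 260 W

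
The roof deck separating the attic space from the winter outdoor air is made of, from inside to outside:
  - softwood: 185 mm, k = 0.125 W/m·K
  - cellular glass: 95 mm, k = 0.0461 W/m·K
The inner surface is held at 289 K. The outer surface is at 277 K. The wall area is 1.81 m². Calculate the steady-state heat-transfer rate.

Q ≈ 6.13 W

Thermal resistances in series:
R_softwood = L/(kA) = 0.185/(0.125×1.81) = 0.8177 K/W
R_cellular glass = L/(kA) = 0.095/(0.0461×1.81) = 1.139 K/W
R_total = 1.956 K/W
Q = ΔT / R_total = 12 / 1.956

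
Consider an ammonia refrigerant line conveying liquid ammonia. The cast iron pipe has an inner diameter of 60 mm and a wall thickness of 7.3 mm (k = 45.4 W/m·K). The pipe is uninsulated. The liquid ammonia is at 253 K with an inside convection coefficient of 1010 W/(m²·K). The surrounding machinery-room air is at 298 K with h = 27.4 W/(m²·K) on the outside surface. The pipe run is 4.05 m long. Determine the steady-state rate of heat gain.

Q ≈ 1130 W

Radial resistances (cylindrical: R_cond = ln(r_o/r_i)/(2πkL), R_conv = 1/(h·2πrL)):
R_inner film = 1/(h_i·2πr₁L) = 1/(1010×2π×0.03×4.05) = 0.001297 K/W
R_cast iron pipe wall = ln(37.3/30)/(2π×45.4×4.05) = 1.885×10^-4 K/W
R_outer film = 1/(h_o·2πr_oL) = 1/(27.4×2π×0.0373×4.05) = 0.03845 K/W
R_total = 0.03994 K/W
Q = ΔT/R_total = 45/0.03994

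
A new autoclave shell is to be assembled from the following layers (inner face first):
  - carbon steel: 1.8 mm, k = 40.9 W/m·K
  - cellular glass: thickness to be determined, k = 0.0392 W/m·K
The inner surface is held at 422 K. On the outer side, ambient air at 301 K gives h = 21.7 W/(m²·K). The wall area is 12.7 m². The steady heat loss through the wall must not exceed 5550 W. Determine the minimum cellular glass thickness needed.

Treating each layer as a thermal resistance in series:
R_carbon steel = L/(kA) = 0.0018/(40.9×12.7) = 3.465×10^-6 K/W
R_outer film = 1/(h_o·A) = 1/(21.7×12.7) = 0.003629 K/W
Sum of the known resistances R_other = 0.003632 K/W
Required total resistance R_tot = ΔT/Q_allow = 121/5550 = 0.0218 K/W
R_cellular glass = R_tot − R_other = 0.01817 K/W
L = R·k·A = 0.01817×0.0392×12.7

L ≈ 9.05 mm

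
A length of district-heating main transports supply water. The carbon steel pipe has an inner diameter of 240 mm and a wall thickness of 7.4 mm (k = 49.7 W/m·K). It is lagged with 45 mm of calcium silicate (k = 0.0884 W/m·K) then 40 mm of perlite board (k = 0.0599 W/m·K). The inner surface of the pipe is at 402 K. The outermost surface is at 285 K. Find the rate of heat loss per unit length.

Radial resistances (cylindrical: R_cond = ln(r_o/r_i)/(2πkL), R_conv = 1/(h·2πrL)):
R_carbon steel pipe wall = ln(127.4/120)/(2π×49.7×1) = 1.916×10^-4 K/W
R_calcium silicate = ln(172.4/127.4)/(2π×0.0884×1) = 0.5446 K/W
R_perlite board = ln(212.4/172.4)/(2π×0.0599×1) = 0.5544 K/W
R_total = 1.099 K/W
Q = ΔT/R_total = 117/1.099

q′ ≈ 106 W/m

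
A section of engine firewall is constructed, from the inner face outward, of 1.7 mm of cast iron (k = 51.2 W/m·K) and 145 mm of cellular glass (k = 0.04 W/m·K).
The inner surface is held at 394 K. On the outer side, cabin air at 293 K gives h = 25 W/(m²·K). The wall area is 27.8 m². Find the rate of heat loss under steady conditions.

Q ≈ 766 W

Model the wall as resistances in series:
R_cast iron = L/(kA) = 0.0017/(51.2×27.8) = 1.194×10^-6 K/W
R_cellular glass = L/(kA) = 0.145/(0.04×27.8) = 0.1304 K/W
R_outer film = 1/(h_o·A) = 1/(25×27.8) = 0.001439 K/W
R_total = 0.1318 K/W
Q = ΔT / R_total = 101 / 0.1318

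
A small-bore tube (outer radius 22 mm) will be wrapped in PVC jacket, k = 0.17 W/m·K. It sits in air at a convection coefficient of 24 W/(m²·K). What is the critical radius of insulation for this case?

r_cr ≈ 7.08 mm

For a cylinder r_cr = k/h = 0.17/24
r_cr = 7.08 mm; since the bare radius (22 mm) is above r_cr, any added insulation will reduce heat loss.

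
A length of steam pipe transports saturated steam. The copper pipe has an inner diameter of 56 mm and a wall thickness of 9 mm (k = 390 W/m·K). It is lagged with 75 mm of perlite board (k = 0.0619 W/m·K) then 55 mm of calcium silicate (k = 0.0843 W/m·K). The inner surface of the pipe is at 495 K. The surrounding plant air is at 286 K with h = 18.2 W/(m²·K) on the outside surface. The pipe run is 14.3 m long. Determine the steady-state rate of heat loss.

Per-layer cylindrical resistances, series-summed:
R_copper pipe wall = ln(37/28)/(2π×390×14.3) = 7.954×10^-6 K/W
R_perlite board = ln(112/37)/(2π×0.0619×14.3) = 0.1991 K/W
R_calcium silicate = ln(167/112)/(2π×0.0843×14.3) = 0.05274 K/W
R_outer film = 1/(h_o·2πr_oL) = 1/(18.2×2π×0.167×14.3) = 0.003662 K/W
R_total = 0.2556 K/W
Q = ΔT/R_total = 209/0.2556

Q ≈ 818 W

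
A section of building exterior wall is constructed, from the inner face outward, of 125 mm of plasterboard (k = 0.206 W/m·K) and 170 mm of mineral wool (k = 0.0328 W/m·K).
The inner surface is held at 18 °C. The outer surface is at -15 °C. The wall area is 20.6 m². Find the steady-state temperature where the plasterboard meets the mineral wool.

Treating each layer as a thermal resistance in series:
R_plasterboard = L/(kA) = 0.125/(0.206×20.6) = 0.02946 K/W
R_mineral wool = L/(kA) = 0.17/(0.0328×20.6) = 0.2516 K/W
R_total = 0.2811 K/W;  Q = ΔT/R_total = 33/0.2811 = 117.4 W
T_interface = T_inner − Q·ΣR(inner→interface) = 18 − 117×0.02946

T ≈ 14.5 °C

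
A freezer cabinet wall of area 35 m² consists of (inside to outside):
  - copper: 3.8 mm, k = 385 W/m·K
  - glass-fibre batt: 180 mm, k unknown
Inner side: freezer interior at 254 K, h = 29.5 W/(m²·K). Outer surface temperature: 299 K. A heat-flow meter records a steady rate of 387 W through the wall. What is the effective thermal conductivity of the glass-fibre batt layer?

Treating each layer as a thermal resistance in series:
R_inner film = 1/(h_i·A) = 1/(29.5×35) = 9.685×10^-4 K/W
R_copper = L/(kA) = 0.0038/(385×35) = 2.82×10^-7 K/W
Sum of known resistances R_other = 9.688×10^-4 K/W
Total R = ΔT/Q = 45/387 = 0.1163 K/W
R_glass-fibre batt = R_total − R_other = 0.1153 K/W
k = L/(R·A) = 0.18/(0.1153×35)

k ≈ 0.0446 W/(m·K)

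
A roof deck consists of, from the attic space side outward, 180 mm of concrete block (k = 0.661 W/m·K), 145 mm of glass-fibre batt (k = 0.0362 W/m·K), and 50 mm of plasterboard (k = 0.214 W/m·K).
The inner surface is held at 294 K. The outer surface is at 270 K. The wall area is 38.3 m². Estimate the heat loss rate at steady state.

Q ≈ 204 W

Thermal resistances in series:
R_concrete block = L/(kA) = 0.18/(0.661×38.3) = 0.00711 K/W
R_glass-fibre batt = L/(kA) = 0.145/(0.0362×38.3) = 0.1046 K/W
R_plasterboard = L/(kA) = 0.05/(0.214×38.3) = 0.0061 K/W
R_total = 0.1178 K/W
Q = ΔT / R_total = 24 / 0.1178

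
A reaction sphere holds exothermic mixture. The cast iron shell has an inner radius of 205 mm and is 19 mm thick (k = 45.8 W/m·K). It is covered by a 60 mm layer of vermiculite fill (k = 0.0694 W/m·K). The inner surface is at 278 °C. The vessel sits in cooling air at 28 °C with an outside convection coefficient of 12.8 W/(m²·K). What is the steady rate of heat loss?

Q ≈ 216 W

Radial (spherical) resistances in series:
R_cast iron shell = (1/0.205 − 1/0.224)/(4π×45.8) = 7.189×10^-4 K/W
R_vermiculite fill = (1/0.224 − 1/0.284)/(4π×0.0694) = 1.081 K/W
R_outer film = 1/(h·4πr_o²) = 1/(12.8×4π×0.284²) = 0.07708 K/W
R_total = 1.159 K/W
Q = ΔT/R_total = 250/1.159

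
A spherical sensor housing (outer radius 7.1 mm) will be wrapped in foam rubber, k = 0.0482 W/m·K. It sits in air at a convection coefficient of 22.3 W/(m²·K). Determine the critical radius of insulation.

r_cr ≈ 4.32 mm

For a sphere r_cr = 2k/h = 2×0.0482/22.3
r_cr = 4.32 mm; since the bare radius (7.1 mm) is above r_cr, any added insulation will reduce heat loss.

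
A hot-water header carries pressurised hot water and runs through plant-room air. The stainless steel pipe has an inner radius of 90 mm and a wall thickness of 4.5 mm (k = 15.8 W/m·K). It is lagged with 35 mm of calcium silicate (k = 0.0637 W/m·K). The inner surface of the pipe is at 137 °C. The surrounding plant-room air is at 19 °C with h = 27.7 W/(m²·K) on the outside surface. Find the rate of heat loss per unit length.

For a radial system each layer contributes R = ln(r_out/r_in)/(2πkL); films add R = 1/(hA).
R_stainless steel pipe wall = ln(94.5/90)/(2π×15.8×1) = 4.915×10^-4 K/W
R_calcium silicate = ln(129.5/94.5)/(2π×0.0637×1) = 0.7872 K/W
R_outer film = 1/(h_o·2πr_oL) = 1/(27.7×2π×0.1295×1) = 0.04437 K/W
R_total = 0.8321 K/W
Q = ΔT/R_total = 118/0.8321

q′ ≈ 142 W/m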